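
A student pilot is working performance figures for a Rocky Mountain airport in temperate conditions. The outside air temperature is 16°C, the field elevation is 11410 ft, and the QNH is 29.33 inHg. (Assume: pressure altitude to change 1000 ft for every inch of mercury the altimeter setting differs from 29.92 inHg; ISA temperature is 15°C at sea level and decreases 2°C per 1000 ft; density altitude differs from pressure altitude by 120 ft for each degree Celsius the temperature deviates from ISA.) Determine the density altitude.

15000 ft

Pressure altitude = 11410 + (29.92 − 29.33) × 1000 = 11410 + (+590) = 12000 ft.
ISA temperature at 12000 ft = 15 − 2 × (12000/1000) = -9°C.
ISA deviation = 16 − (-9) = +25°C.
Density altitude = 12000 + 120 × (25) = 15000 ft.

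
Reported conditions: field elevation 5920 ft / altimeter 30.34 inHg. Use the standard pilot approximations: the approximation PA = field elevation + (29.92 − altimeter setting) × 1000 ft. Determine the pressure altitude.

Pressure correction = (29.92 − 30.34) × 1000 = -420 ft.
Pressure altitude = 5920 + (-420) = 5500 ft.

5500 ft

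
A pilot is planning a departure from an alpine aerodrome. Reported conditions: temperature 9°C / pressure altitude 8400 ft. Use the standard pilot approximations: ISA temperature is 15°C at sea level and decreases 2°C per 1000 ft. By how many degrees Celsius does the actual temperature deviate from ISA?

ISA temperature at 8400 ft = 15 − 2 × (8400/1000) = -1.8°C.
Deviation = OAT − ISA = 9 − (-1.8) = +10.8°C.

ISA+10.8°C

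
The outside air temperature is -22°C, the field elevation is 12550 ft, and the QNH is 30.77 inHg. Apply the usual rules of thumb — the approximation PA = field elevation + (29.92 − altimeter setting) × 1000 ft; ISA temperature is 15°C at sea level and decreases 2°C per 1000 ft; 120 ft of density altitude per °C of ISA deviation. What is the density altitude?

10068 ft

Pressure altitude = 12550 + (29.92 − 30.77) × 1000 = 12550 + (-850) = 11700 ft.
ISA temperature at 11700 ft = 15 − 2 × (11700/1000) = -8.4°C.
ISA deviation = -22 − (-8.4) = -13.6°C.
Density altitude = 11700 + 120 × (-13.6) = 10068 ft.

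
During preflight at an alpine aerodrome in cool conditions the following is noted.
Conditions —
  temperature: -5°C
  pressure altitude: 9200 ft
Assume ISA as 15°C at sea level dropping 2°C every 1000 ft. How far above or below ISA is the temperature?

ISA-1.6°C

ISA temperature at 9200 ft = 15 − 2 × (9200/1000) = -3.4°C.
Deviation = OAT − ISA = -5 − (-3.4) = -1.6°C.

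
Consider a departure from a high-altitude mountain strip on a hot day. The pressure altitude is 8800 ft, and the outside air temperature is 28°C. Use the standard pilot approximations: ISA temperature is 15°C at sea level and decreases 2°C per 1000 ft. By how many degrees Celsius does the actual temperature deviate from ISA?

ISA+30.6°C

ISA temperature at 8800 ft = 15 − 2 × (8800/1000) = -2.6°C.
Deviation = OAT − ISA = 28 − (-2.6) = +30.6°C.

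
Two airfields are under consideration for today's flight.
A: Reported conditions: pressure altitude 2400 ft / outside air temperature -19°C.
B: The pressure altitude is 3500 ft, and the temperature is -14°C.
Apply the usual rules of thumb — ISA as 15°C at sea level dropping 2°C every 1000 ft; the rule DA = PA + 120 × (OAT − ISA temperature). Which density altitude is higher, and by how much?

B by 1964 ft

A: ISA temp = 10.2°C, deviation -29.2°C, DA = 2400 + 120 × (-29.2) = -1104 ft.
B: ISA temp = 8°C, deviation -22°C, DA = 3500 + 120 × (-22) = 860 ft.
B is higher by 860 − (-1104) = 1964 ft.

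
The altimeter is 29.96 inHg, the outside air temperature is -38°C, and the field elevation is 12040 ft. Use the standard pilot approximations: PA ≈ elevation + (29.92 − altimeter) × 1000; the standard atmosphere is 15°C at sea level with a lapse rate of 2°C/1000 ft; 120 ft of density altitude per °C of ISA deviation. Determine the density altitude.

8520 ft

Pressure altitude = 12040 + (29.92 − 29.96) × 1000 = 12040 + (-40) = 12000 ft.
ISA temperature at 12000 ft = 15 − 2 × (12000/1000) = -9°C.
ISA deviation = -38 − (-9) = -29°C.
Density altitude = 12000 + 120 × (-29) = 8520 ft.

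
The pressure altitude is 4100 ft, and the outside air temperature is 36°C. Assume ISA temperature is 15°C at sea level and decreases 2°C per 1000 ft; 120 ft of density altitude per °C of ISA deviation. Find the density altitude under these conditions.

ISA temperature at 4100 ft = 15 − 2 × (4100/1000) = 6.8°C.
ISA deviation = 36 − 6.8 = +29.2°C.
Density altitude = 4100 + 120 × (29.2) = 4100 + (+3504) = 7604 ft.

7604 ft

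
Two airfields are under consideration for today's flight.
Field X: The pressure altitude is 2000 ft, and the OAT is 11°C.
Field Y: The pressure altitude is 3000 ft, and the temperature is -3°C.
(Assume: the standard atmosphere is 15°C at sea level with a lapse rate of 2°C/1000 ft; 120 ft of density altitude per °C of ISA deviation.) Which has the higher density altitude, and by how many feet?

Field X by 440 ft

Field X: ISA temp = 11°C, deviation 0°C, DA = 2000 + 120 × 0 = 2000 ft.
Field Y: ISA temp = 9°C, deviation -12°C, DA = 3000 + 120 × (-12) = 1560 ft.
Field X is higher by 2000 − 1560 = 440 ft.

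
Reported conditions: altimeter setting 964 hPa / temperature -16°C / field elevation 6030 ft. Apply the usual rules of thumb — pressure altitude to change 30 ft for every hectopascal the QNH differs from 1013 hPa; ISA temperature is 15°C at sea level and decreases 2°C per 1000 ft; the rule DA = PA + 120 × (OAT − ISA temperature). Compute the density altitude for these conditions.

Pressure altitude = 6030 + (1013 − 964) × 30 = 6030 + (+1470) = 7500 ft.
ISA temperature at 7500 ft = 15 − 2 × (7500/1000) = 0°C.
ISA deviation = -16 − 0 = -16°C.
Density altitude = 7500 + 120 × (-16) = 5580 ft.

5580 ft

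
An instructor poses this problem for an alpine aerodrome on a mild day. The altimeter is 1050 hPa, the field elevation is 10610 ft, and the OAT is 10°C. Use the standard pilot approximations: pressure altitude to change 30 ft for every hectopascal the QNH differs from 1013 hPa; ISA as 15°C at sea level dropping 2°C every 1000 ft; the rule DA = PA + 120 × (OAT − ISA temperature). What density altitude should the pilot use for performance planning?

Pressure altitude = 10610 + (1013 − 1050) × 30 = 10610 + (-1110) = 9500 ft.
ISA temperature at 9500 ft = 15 − 2 × (9500/1000) = -4°C.
ISA deviation = 10 − (-4) = +14°C.
Density altitude = 9500 + 120 × (14) = 11180 ft.

11180 ft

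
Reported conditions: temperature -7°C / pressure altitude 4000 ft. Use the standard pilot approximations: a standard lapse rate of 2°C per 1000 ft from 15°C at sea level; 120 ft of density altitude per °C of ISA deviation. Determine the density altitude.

2320 ft

ISA temperature at 4000 ft = 15 − 2 × (4000/1000) = 7°C.
ISA deviation = -7 − 7 = -14°C.
Density altitude = 4000 + 120 × (-14) = 4000 + (-1680) = 2320 ft.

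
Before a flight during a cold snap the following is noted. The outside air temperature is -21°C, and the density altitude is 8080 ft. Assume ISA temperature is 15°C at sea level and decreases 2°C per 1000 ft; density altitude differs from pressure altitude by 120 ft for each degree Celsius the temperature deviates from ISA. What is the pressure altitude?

10000 ft

DA = PA + 120 × (OAT − (15 − 2·PA/1000)) = PA + 120·OAT − 1800 + 0.24·PA = 1.24·PA + 120·OAT − 1800.
So 1.24·PA = 8080 − 120 × (-21) + 1800 = 12400.
PA = 12400 / 1.24 = 10000 ft.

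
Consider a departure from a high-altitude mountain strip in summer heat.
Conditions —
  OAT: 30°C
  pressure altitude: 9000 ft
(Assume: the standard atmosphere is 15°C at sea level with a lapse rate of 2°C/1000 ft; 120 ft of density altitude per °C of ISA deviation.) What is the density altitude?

ISA temperature at 9000 ft = 15 − 2 × (9000/1000) = -3°C.
ISA deviation = 30 − (-3) = +33°C.
Density altitude = 9000 + 120 × (33) = 9000 + (+3960) = 12960 ft.

12960 ft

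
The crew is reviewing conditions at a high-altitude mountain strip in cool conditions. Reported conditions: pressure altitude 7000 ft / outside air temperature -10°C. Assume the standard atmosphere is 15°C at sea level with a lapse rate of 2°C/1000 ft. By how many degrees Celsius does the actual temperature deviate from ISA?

ISA temperature at 7000 ft = 15 − 2 × (7000/1000) = 1°C.
Deviation = OAT − ISA = -10 − 1 = -11°C.

ISA-11°C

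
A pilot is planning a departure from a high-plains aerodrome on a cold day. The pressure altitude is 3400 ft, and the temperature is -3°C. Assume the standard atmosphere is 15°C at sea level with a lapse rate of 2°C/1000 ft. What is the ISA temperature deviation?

ISA temperature at 3400 ft = 15 − 2 × (3400/1000) = 8.2°C.
Deviation = OAT − ISA = -3 − 8.2 = -11.2°C.

ISA-11.2°C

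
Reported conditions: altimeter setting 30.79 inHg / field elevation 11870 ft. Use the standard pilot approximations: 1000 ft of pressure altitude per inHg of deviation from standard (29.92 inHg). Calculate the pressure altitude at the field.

Pressure correction = (29.92 − 30.79) × 1000 = -870 ft.
Pressure altitude = 11870 + (-870) = 11000 ft.

11000 ft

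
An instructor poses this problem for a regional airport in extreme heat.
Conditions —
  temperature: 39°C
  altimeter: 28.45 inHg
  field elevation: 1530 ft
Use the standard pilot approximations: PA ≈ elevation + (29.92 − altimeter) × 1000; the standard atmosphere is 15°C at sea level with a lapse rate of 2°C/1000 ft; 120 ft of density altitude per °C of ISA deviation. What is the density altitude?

Pressure altitude = 1530 + (29.92 − 28.45) × 1000 = 1530 + (+1470) = 3000 ft.
ISA temperature at 3000 ft = 15 − 2 × (3000/1000) = 9°C.
ISA deviation = 39 − 9 = +30°C.
Density altitude = 3000 + 120 × (30) = 6600 ft.

6600 ft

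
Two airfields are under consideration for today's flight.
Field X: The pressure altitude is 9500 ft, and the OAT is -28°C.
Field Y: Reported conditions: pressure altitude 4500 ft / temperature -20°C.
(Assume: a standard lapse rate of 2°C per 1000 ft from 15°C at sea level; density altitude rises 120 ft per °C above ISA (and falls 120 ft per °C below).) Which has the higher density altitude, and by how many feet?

Field X by 5240 ft

Field X: ISA temp = -4°C, deviation -24°C, DA = 9500 + 120 × (-24) = 6620 ft.
Field Y: ISA temp = 6°C, deviation -26°C, DA = 4500 + 120 × (-26) = 1380 ft.
Field X is higher by 6620 − 1380 = 5240 ft.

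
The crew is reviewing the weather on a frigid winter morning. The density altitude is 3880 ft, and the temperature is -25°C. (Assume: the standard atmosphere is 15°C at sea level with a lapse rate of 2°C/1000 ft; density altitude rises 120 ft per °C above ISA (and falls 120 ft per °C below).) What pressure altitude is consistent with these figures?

7000 ft

DA = PA + 120 × (OAT − (15 − 2·PA/1000)) = PA + 120·OAT − 1800 + 0.24·PA = 1.24·PA + 120·OAT − 1800.
So 1.24·PA = 3880 − 120 × (-25) + 1800 = 8680.
PA = 8680 / 1.24 = 7000 ft.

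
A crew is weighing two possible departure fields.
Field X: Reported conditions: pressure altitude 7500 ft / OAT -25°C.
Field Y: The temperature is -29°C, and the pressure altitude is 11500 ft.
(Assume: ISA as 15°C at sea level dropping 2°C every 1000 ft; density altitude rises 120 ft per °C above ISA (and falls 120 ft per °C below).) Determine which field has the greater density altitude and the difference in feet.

Field Y by 4480 ft

Field X: ISA temp = 0°C, deviation -25°C, DA = 7500 + 120 × (-25) = 4500 ft.
Field Y: ISA temp = -8°C, deviation -21°C, DA = 11500 + 120 × (-21) = 8980 ft.
Field Y is higher by 8980 − 4500 = 4480 ft.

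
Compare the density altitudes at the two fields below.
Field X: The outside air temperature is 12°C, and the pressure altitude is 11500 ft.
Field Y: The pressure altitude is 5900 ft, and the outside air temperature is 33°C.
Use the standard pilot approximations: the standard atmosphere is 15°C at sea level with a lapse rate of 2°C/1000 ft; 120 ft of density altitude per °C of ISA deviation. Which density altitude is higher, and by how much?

Field X by 4424 ft

Field X: ISA temp = -8°C, deviation +20°C, DA = 11500 + 120 × 20 = 13900 ft.
Field Y: ISA temp = 3.2°C, deviation +29.8°C, DA = 5900 + 120 × 29.8 = 9476 ft.
Field X is higher by 13900 − 9476 = 4424 ft.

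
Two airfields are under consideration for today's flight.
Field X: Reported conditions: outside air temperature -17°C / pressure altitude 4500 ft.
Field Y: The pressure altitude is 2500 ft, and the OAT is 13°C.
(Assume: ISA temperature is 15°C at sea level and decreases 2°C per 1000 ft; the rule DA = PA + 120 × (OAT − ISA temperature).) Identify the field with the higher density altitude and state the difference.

Field Y by 1120 ft

Field X: ISA temp = 6°C, deviation -23°C, DA = 4500 + 120 × (-23) = 1740 ft.
Field Y: ISA temp = 10°C, deviation +3°C, DA = 2500 + 120 × 3 = 2860 ft.
Field Y is higher by 2860 − 1740 = 1120 ft.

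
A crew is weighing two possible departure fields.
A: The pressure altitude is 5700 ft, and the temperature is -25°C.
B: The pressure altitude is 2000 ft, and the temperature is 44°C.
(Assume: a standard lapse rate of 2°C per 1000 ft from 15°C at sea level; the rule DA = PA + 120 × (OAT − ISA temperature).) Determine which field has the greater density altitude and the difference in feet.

A: ISA temp = 3.6°C, deviation -28.6°C, DA = 5700 + 120 × (-28.6) = 2268 ft.
B: ISA temp = 11°C, deviation +33°C, DA = 2000 + 120 × 33 = 5960 ft.
B is higher by 5960 − 2268 = 3692 ft.

B by 3692 ft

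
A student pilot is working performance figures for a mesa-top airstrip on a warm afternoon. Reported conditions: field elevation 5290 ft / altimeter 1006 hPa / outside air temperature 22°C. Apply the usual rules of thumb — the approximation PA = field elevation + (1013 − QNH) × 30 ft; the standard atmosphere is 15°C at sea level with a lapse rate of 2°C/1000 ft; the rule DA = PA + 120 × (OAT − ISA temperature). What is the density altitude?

Pressure altitude = 5290 + (1013 − 1006) × 30 = 5290 + (+210) = 5500 ft.
ISA temperature at 5500 ft = 15 − 2 × (5500/1000) = 4°C.
ISA deviation = 22 − 4 = +18°C.
Density altitude = 5500 + 120 × (18) = 7660 ft.

7660 ft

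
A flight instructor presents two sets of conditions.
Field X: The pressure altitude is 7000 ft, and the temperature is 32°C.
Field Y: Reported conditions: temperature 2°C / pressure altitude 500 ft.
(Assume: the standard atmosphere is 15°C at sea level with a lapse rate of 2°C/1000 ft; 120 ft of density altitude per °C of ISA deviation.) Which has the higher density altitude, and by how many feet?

Field X: ISA temp = 1°C, deviation +31°C, DA = 7000 + 120 × 31 = 10720 ft.
Field Y: ISA temp = 14°C, deviation -12°C, DA = 500 + 120 × (-12) = -940 ft.
Field X is higher by 10720 − (-940) = 11660 ft.

Field X by 11660 ft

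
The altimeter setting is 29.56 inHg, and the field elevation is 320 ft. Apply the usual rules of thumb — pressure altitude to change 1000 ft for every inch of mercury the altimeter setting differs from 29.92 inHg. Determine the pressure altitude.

680 ft

Pressure correction = (29.92 − 29.56) × 1000 = +360 ft.
Pressure altitude = 320 + (+360) = 680 ft.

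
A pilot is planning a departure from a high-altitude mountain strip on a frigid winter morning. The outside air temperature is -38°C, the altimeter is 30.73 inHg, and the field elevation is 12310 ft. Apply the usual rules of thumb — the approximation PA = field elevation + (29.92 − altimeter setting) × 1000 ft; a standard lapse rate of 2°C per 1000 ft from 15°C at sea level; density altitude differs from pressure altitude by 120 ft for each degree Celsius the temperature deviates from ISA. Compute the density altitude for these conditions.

Pressure altitude = 12310 + (29.92 − 30.73) × 1000 = 12310 + (-810) = 11500 ft.
ISA temperature at 11500 ft = 15 − 2 × (11500/1000) = -8°C.
ISA deviation = -38 − (-8) = -30°C.
Density altitude = 11500 + 120 × (-30) = 7900 ft.

7900 ft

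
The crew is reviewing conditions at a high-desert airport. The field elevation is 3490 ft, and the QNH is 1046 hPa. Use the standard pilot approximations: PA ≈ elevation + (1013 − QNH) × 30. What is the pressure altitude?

Pressure correction = (1013 − 1046) × 30 = -990 ft.
Pressure altitude = 3490 + (-990) = 2500 ft.

2500 ft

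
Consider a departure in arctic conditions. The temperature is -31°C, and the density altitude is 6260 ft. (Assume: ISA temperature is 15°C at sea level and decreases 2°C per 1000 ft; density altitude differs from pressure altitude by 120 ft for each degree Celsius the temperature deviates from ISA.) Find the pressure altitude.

9500 ft

DA = PA + 120 × (OAT − (15 − 2·PA/1000)) = PA + 120·OAT − 1800 + 0.24·PA = 1.24·PA + 120·OAT − 1800.
So 1.24·PA = 6260 − 120 × (-31) + 1800 = 11780.
PA = 11780 / 1.24 = 9500 ft.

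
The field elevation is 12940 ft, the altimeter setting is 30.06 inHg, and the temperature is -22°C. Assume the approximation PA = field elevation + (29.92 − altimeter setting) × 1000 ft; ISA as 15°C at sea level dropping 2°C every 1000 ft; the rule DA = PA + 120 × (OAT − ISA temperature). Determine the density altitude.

Pressure altitude = 12940 + (29.92 − 30.06) × 1000 = 12940 + (-140) = 12800 ft.
ISA temperature at 12800 ft = 15 − 2 × (12800/1000) = -10.6°C.
ISA deviation = -22 − (-10.6) = -11.4°C.
Density altitude = 12800 + 120 × (-11.4) = 11432 ft.

11432 ft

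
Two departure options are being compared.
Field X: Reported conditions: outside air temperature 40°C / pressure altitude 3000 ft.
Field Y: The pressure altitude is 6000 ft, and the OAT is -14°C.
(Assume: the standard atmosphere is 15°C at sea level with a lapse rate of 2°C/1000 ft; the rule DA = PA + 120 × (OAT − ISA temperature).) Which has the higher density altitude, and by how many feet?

Field X by 2760 ft

Field X: ISA temp = 9°C, deviation +31°C, DA = 3000 + 120 × 31 = 6720 ft.
Field Y: ISA temp = 3°C, deviation -17°C, DA = 6000 + 120 × (-17) = 3960 ft.
Field X is higher by 6720 − 3960 = 2760 ft.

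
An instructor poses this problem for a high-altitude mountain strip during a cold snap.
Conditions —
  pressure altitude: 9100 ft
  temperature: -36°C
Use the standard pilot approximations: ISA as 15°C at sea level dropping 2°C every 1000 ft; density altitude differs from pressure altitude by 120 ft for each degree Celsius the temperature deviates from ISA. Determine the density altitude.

5164 ft

ISA temperature at 9100 ft = 15 − 2 × (9100/1000) = -3.2°C.
ISA deviation = -36 − (-3.2) = -32.8°C.
Density altitude = 9100 + 120 × (-32.8) = 9100 + (-3936) = 5164 ft.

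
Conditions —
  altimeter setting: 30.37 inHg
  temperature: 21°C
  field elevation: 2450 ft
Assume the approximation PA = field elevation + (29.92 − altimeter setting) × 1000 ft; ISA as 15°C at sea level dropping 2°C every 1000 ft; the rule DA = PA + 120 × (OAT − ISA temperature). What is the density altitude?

3200 ft

Pressure altitude = 2450 + (29.92 − 30.37) × 1000 = 2450 + (-450) = 2000 ft.
ISA temperature at 2000 ft = 15 − 2 × (2000/1000) = 11°C.
ISA deviation = 21 − 11 = +10°C.
Density altitude = 2000 + 120 × (10) = 3200 ft.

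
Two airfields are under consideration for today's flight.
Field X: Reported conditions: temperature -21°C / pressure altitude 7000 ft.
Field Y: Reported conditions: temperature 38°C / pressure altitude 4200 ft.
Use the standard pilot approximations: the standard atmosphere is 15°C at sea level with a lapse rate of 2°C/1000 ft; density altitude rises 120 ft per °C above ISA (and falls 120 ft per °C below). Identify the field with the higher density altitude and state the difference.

Field X: ISA temp = 1°C, deviation -22°C, DA = 7000 + 120 × (-22) = 4360 ft.
Field Y: ISA temp = 6.6°C, deviation +31.4°C, DA = 4200 + 120 × 31.4 = 7968 ft.
Field Y is higher by 7968 − 4360 = 3608 ft.

Field Y by 3608 ft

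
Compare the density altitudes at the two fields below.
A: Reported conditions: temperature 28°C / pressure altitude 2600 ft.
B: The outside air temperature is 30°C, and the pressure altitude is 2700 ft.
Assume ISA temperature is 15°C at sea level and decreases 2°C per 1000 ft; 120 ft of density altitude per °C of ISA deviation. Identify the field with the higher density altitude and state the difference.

A: ISA temp = 9.8°C, deviation +18.2°C, DA = 2600 + 120 × 18.2 = 4784 ft.
B: ISA temp = 9.6°C, deviation +20.4°C, DA = 2700 + 120 × 20.4 = 5148 ft.
B is higher by 5148 − 4784 = 364 ft.

B by 364 ft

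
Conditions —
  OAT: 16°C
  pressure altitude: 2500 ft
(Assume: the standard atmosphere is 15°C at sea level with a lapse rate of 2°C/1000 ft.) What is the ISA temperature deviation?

ISA+6°C

ISA temperature at 2500 ft = 15 − 2 × (2500/1000) = 10°C.
Deviation = OAT − ISA = 16 − 10 = +6°C.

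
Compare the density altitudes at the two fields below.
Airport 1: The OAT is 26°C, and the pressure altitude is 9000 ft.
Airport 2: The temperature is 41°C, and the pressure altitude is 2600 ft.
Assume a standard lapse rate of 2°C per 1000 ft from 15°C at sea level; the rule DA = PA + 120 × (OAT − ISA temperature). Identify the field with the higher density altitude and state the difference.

Airport 1: ISA temp = -3°C, deviation +29°C, DA = 9000 + 120 × 29 = 12480 ft.
Airport 2: ISA temp = 9.8°C, deviation +31.2°C, DA = 2600 + 120 × 31.2 = 6344 ft.
Airport 1 is higher by 12480 − 6344 = 6136 ft.

Airport 1 by 6136 ft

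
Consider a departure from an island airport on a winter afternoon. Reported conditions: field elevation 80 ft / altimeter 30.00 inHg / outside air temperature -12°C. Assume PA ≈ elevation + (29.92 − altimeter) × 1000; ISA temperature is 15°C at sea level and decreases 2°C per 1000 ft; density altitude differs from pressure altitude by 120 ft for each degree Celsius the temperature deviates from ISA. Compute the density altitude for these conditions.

-3240 ft

Pressure altitude = 80 + (29.92 − 30.00) × 1000 = 80 + (-80) = 0 ft.
ISA temperature at 0 ft = 15 − 2 × (0/1000) = 15°C.
ISA deviation = -12 − 15 = -27°C.
Density altitude = 0 + 120 × (-27) = -3240 ft.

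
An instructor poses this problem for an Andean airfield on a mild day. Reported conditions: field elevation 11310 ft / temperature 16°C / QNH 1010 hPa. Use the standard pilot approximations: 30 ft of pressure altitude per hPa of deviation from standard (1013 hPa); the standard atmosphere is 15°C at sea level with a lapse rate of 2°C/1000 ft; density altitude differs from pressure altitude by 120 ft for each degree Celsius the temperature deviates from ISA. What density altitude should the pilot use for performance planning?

Pressure altitude = 11310 + (1013 − 1010) × 30 = 11310 + (+90) = 11400 ft.
ISA temperature at 11400 ft = 15 − 2 × (11400/1000) = -7.8°C.
ISA deviation = 16 − (-7.8) = +23.8°C.
Density altitude = 11400 + 120 × (23.8) = 14256 ft.

14256 ft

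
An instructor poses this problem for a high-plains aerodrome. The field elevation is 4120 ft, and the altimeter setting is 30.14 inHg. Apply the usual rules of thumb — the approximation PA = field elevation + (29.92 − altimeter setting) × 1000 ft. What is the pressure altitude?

Pressure correction = (29.92 − 30.14) × 1000 = -220 ft.
Pressure altitude = 4120 + (-220) = 3900 ft.

3900 ft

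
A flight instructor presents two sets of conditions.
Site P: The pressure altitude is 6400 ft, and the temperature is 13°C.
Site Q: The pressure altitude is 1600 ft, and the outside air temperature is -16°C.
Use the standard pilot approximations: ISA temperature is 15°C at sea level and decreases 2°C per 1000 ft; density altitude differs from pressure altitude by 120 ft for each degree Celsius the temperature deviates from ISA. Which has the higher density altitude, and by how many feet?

Site P: ISA temp = 2.2°C, deviation +10.8°C, DA = 6400 + 120 × 10.8 = 7696 ft.
Site Q: ISA temp = 11.8°C, deviation -27.8°C, DA = 1600 + 120 × (-27.8) = -1736 ft.
Site P is higher by 7696 − (-1736) = 9432 ft.

Site P by 9432 ft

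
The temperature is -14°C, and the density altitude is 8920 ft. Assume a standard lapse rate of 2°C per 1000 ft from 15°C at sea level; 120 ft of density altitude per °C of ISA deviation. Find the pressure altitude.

10000 ft

DA = PA + 120 × (OAT − (15 − 2·PA/1000)) = PA + 120·OAT − 1800 + 0.24·PA = 1.24·PA + 120·OAT − 1800.
So 1.24·PA = 8920 − 120 × (-14) + 1800 = 12400.
PA = 12400 / 1.24 = 10000 ft.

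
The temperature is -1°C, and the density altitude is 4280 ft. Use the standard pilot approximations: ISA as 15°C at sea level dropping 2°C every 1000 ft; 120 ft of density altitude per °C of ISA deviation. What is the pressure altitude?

DA = PA + 120 × (OAT − (15 − 2·PA/1000)) = PA + 120·OAT − 1800 + 0.24·PA = 1.24·PA + 120·OAT − 1800.
So 1.24·PA = 4280 − 120 × (-1) + 1800 = 6200.
PA = 6200 / 1.24 = 5000 ft.

5000 ft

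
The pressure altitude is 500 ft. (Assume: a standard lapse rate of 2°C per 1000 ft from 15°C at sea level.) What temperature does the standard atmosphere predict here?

ISA temperature = 15 − 2 × (500/1000) = 15 − 1 = 14°C.

14°C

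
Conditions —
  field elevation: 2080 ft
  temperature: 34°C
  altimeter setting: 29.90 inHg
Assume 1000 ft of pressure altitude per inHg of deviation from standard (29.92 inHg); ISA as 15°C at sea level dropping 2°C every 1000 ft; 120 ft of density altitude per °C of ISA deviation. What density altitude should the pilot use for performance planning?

4884 ft

Pressure altitude = 2080 + (29.92 − 29.90) × 1000 = 2080 + (+20) = 2100 ft.
ISA temperature at 2100 ft = 15 − 2 × (2100/1000) = 10.8°C.
ISA deviation = 34 − 10.8 = +23.2°C.
Density altitude = 2100 + 120 × (23.2) = 4884 ft.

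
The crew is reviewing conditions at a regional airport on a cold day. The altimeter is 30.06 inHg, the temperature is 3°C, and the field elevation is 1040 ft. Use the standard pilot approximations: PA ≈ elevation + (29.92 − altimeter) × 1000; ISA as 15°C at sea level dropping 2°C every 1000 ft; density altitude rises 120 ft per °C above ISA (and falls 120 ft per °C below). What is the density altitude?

-324 ft

Pressure altitude = 1040 + (29.92 − 30.06) × 1000 = 1040 + (-140) = 900 ft.
ISA temperature at 900 ft = 15 − 2 × (900/1000) = 13.2°C.
ISA deviation = 3 − 13.2 = -10.2°C.
Density altitude = 900 + 120 × (-10.2) = -324 ft.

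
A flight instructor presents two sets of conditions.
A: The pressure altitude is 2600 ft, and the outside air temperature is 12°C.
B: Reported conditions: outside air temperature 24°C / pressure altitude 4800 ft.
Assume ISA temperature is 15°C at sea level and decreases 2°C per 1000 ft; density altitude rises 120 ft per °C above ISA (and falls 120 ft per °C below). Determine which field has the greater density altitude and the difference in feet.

A: ISA temp = 9.8°C, deviation +2.2°C, DA = 2600 + 120 × 2.2 = 2864 ft.
B: ISA temp = 5.4°C, deviation +18.6°C, DA = 4800 + 120 × 18.6 = 7032 ft.
B is higher by 7032 − 2864 = 4168 ft.

B by 4168 ft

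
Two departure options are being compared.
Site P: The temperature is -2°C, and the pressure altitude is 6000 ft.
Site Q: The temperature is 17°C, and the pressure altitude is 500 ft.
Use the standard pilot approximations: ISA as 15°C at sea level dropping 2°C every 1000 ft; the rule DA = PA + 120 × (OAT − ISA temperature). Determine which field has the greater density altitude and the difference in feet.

Site P: ISA temp = 3°C, deviation -5°C, DA = 6000 + 120 × (-5) = 5400 ft.
Site Q: ISA temp = 14°C, deviation +3°C, DA = 500 + 120 × 3 = 860 ft.
Site P is higher by 5400 − 860 = 4540 ft.

Site P by 4540 ft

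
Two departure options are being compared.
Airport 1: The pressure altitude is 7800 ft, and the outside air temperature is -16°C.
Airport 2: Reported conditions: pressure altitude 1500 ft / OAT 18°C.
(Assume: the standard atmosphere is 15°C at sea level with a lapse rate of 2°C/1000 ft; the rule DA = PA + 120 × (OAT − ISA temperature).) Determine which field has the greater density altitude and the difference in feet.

Airport 1: ISA temp = -0.6°C, deviation -15.4°C, DA = 7800 + 120 × (-15.4) = 5952 ft.
Airport 2: ISA temp = 12°C, deviation +6°C, DA = 1500 + 120 × 6 = 2220 ft.
Airport 1 is higher by 5952 − 2220 = 3732 ft.

Airport 1 by 3732 ft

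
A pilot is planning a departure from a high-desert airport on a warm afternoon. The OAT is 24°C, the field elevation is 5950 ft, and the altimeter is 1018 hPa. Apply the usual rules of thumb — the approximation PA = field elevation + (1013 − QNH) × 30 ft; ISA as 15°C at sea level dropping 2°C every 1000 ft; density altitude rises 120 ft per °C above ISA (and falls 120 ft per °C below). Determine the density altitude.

8272 ft

Pressure altitude = 5950 + (1013 − 1018) × 30 = 5950 + (-150) = 5800 ft.
ISA temperature at 5800 ft = 15 − 2 × (5800/1000) = 3.4°C.
ISA deviation = 24 − 3.4 = +20.6°C.
Density altitude = 5800 + 120 × (20.6) = 8272 ft.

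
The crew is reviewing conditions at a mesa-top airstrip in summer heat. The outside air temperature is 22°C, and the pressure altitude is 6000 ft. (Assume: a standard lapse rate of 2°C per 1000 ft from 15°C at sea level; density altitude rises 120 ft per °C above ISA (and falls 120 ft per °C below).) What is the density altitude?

8280 ft

ISA temperature at 6000 ft = 15 − 2 × (6000/1000) = 3°C.
ISA deviation = 22 − 3 = +19°C.
Density altitude = 6000 + 120 × (19) = 6000 + (+2280) = 8280 ft.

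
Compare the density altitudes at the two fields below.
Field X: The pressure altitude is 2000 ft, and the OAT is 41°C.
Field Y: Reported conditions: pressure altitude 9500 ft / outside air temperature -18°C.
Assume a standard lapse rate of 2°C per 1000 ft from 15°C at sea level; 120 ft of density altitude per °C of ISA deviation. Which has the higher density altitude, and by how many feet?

Field X: ISA temp = 11°C, deviation +30°C, DA = 2000 + 120 × 30 = 5600 ft.
Field Y: ISA temp = -4°C, deviation -14°C, DA = 9500 + 120 × (-14) = 7820 ft.
Field Y is higher by 7820 − 5600 = 2220 ft.

Field Y by 2220 ft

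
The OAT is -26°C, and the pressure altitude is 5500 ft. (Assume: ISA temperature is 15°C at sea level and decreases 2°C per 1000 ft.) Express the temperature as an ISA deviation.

ISA temperature at 5500 ft = 15 − 2 × (5500/1000) = 4°C.
Deviation = OAT − ISA = -26 − 4 = -30°C.

ISA-30°C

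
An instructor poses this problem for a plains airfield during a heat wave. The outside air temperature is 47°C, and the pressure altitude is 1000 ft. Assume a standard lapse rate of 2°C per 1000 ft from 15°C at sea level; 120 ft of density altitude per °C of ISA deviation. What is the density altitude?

5080 ft

ISA temperature at 1000 ft = 15 − 2 × (1000/1000) = 13°C.
ISA deviation = 47 − 13 = +34°C.
Density altitude = 1000 + 120 × (34) = 1000 + (+4080) = 5080 ft.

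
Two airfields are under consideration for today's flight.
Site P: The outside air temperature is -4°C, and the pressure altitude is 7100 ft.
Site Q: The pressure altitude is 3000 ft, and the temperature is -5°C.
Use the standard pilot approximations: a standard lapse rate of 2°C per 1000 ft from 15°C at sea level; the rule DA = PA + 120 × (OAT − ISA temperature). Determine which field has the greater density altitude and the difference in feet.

Site P by 5204 ft

Site P: ISA temp = 0.8°C, deviation -4.8°C, DA = 7100 + 120 × (-4.8) = 6524 ft.
Site Q: ISA temp = 9°C, deviation -14°C, DA = 3000 + 120 × (-14) = 1320 ft.
Site P is higher by 6524 − 1320 = 5204 ft.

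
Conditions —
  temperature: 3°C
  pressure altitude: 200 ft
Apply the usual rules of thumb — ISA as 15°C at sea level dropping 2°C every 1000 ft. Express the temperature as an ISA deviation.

ISA-11.6°C

ISA temperature at 200 ft = 15 − 2 × (200/1000) = 14.6°C.
Deviation = OAT − ISA = 3 − 14.6 = -11.6°C.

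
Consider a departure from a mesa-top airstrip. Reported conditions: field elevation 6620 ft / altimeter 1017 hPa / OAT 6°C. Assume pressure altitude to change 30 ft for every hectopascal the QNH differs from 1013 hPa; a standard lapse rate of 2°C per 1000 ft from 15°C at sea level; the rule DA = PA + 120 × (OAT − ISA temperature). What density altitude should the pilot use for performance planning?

Pressure altitude = 6620 + (1013 − 1017) × 30 = 6620 + (-120) = 6500 ft.
ISA temperature at 6500 ft = 15 − 2 × (6500/1000) = 2°C.
ISA deviation = 6 − 2 = +4°C.
Density altitude = 6500 + 120 × (4) = 6980 ft.

6980 ft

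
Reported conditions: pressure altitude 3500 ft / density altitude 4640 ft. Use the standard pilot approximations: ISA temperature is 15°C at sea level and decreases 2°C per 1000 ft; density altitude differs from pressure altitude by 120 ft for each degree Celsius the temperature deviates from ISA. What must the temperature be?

Density altitude − pressure altitude = 4640 − 3500 = +1140 ft.
At 120 ft/°C that is an ISA deviation of 1140/120 = +9.5°C.
ISA temperature at 3500 ft = 15 − 2 × (3500/1000) = 8°C.
OAT = ISA + deviation = 8 + (+9.5) = 17.5°C.

17.5°C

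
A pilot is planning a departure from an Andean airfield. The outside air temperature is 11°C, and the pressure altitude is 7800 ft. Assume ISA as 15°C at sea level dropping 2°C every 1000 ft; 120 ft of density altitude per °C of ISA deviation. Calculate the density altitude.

9192 ft

ISA temperature at 7800 ft = 15 − 2 × (7800/1000) = -0.6°C.
ISA deviation = 11 − (-0.6) = +11.6°C.
Density altitude = 7800 + 120 × (11.6) = 7800 + (+1392) = 9192 ft.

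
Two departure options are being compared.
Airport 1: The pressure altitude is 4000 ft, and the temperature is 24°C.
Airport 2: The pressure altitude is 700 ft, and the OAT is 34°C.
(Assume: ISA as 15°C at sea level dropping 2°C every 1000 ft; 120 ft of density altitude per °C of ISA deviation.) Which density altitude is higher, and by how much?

Airport 1: ISA temp = 7°C, deviation +17°C, DA = 4000 + 120 × 17 = 6040 ft.
Airport 2: ISA temp = 13.6°C, deviation +20.4°C, DA = 700 + 120 × 20.4 = 3148 ft.
Airport 1 is higher by 6040 − 3148 = 2892 ft.

Airport 1 by 2892 ft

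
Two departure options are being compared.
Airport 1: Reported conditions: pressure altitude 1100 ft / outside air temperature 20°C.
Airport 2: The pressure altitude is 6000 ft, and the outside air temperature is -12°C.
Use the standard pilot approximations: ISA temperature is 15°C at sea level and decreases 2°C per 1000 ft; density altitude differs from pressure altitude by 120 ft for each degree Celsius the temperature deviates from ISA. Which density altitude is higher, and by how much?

Airport 2 by 2236 ft

Airport 1: ISA temp = 12.8°C, deviation +7.2°C, DA = 1100 + 120 × 7.2 = 1964 ft.
Airport 2: ISA temp = 3°C, deviation -15°C, DA = 6000 + 120 × (-15) = 4200 ft.
Airport 2 is higher by 4200 − 1964 = 2236 ft.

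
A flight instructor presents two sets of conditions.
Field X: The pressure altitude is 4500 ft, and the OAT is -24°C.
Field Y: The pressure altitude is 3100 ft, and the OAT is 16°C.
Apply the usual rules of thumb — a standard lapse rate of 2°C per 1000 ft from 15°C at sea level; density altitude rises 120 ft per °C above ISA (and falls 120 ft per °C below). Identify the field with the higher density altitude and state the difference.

Field X: ISA temp = 6°C, deviation -30°C, DA = 4500 + 120 × (-30) = 900 ft.
Field Y: ISA temp = 8.8°C, deviation +7.2°C, DA = 3100 + 120 × 7.2 = 3964 ft.
Field Y is higher by 3964 − 900 = 3064 ft.

Field Y by 3064 ft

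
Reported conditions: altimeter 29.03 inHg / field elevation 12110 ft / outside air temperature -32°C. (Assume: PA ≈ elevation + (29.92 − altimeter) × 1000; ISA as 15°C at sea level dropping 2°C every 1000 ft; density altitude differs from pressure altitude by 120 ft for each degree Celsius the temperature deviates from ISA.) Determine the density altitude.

10480 ft

Pressure altitude = 12110 + (29.92 − 29.03) × 1000 = 12110 + (+890) = 13000 ft.
ISA temperature at 13000 ft = 15 − 2 × (13000/1000) = -11°C.
ISA deviation = -32 − (-11) = -21°C.
Density altitude = 13000 + 120 × (-21) = 10480 ft.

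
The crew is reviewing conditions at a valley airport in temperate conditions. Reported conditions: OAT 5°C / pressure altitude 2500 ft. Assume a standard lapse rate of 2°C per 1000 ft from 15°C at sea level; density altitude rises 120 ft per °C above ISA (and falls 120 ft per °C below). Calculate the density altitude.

ISA temperature at 2500 ft = 15 − 2 × (2500/1000) = 10°C.
ISA deviation = 5 − 10 = -5°C.
Density altitude = 2500 + 120 × (-5) = 2500 + (-600) = 1900 ft.

1900 ft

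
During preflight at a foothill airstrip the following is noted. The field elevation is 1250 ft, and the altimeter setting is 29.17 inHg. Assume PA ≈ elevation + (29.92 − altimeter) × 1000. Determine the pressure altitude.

2000 ft

Pressure correction = (29.92 − 29.17) × 1000 = +750 ft.
Pressure altitude = 1250 + (+750) = 2000 ft.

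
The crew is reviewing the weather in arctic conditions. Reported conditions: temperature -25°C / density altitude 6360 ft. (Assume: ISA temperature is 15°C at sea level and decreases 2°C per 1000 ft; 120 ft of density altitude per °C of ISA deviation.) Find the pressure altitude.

DA = PA + 120 × (OAT − (15 − 2·PA/1000)) = PA + 120·OAT − 1800 + 0.24·PA = 1.24·PA + 120·OAT − 1800.
So 1.24·PA = 6360 − 120 × (-25) + 1800 = 11160.
PA = 11160 / 1.24 = 9000 ft.

9000 ft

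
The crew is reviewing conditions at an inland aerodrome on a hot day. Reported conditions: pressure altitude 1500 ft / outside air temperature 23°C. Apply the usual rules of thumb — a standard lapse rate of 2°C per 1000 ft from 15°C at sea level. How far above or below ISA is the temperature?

ISA temperature at 1500 ft = 15 − 2 × (1500/1000) = 12°C.
Deviation = OAT − ISA = 23 − 12 = +11°C.

ISA+11°C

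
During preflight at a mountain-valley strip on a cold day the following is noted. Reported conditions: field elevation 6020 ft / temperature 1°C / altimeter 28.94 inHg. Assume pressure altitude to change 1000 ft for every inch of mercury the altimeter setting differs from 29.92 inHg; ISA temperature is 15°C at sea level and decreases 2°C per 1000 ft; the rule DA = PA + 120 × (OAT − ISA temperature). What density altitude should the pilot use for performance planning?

7000 ft

Pressure altitude = 6020 + (29.92 − 28.94) × 1000 = 6020 + (+980) = 7000 ft.
ISA temperature at 7000 ft = 15 − 2 × (7000/1000) = 1°C.
ISA deviation = 1 − 1 = 0°C.
Density altitude = 7000 + 120 × (0) = 7000 ft.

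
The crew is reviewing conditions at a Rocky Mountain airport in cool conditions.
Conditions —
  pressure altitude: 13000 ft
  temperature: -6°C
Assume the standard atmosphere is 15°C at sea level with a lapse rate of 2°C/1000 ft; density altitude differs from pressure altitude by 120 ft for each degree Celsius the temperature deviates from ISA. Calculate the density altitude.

ISA temperature at 13000 ft = 15 − 2 × (13000/1000) = -11°C.
ISA deviation = -6 − (-11) = +5°C.
Density altitude = 13000 + 120 × (5) = 13000 + (+600) = 13600 ft.

13600 ft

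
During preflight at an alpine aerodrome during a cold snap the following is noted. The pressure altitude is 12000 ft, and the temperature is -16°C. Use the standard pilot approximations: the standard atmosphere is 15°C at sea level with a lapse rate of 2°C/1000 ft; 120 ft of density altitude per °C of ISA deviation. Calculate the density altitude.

ISA temperature at 12000 ft = 15 − 2 × (12000/1000) = -9°C.
ISA deviation = -16 − (-9) = -7°C.
Density altitude = 12000 + 120 × (-7) = 12000 + (-840) = 11160 ft.

11160 ft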